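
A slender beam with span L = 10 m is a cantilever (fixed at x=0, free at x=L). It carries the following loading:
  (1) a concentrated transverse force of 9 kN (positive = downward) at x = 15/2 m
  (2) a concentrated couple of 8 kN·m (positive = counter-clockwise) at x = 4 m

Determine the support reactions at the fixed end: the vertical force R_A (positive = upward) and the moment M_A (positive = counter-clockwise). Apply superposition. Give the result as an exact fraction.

R_A = 9 kN, M_A = 119/2 kN·m

Load 1 — point force P=9 kN at a=15/2 m (b=L-a=5/2):
  R_A = P = 9 kN
  M_A = Pa = 9·(15/2) = 135/2 kN·m
Load 2 — applied couple M₀=8 kN·m at a=4 m (b=L-a=6):
  R_A = 0 kN
  M_A = -M₀ = -8 kN·m
Superposition: R_A = 9 kN, M_A = 119/2 kN·m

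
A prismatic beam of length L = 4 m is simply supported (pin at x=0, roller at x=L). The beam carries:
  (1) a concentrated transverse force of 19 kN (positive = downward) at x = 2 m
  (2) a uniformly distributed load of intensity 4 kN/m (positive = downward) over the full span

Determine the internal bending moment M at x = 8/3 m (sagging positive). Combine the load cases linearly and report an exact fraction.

Load 1 — point force P=19 kN at a=2 m (b=L-a=2):
  M_1 = Pa(L-x)/L  [x>a] = 19·2·(4-(8/3))/4 = 38/3 kN·m
Load 2 — uniform load w=4 kN/m over full span:
  M_2 = wx(L-x)/2 = 4·(8/3)·(4-(8/3))/2 = 64/9 kN·m
Superposition: M = Σ M_i = 178/9 kN·m ≈ 19.777778 kN·m

M(8/3) = 178/9 kN·m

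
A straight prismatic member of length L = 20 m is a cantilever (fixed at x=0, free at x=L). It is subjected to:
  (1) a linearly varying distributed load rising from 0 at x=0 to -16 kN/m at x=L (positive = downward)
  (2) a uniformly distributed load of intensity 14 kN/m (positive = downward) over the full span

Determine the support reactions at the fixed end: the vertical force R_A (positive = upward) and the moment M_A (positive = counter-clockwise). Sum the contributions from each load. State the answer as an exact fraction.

Load 1 — triangular load w₀=-16 kN/m (0→w₀ over full span):
  R_A = w₀L/2 = (-16)·20/2 = -160 kN
  M_A = w₀L²/3 = (-16)·20²/3 = -6400/3 kN·m
Load 2 — uniform load w=14 kN/m over full span:
  R_A = wL = 14·20 = 280 kN
  M_A = wL²/2 = 14·20²/2 = 2800 kN·m
Superposition: R_A = 120 kN, M_A = 2000/3 kN·m

R_A = 120 kN, M_A = 2000/3 kN·m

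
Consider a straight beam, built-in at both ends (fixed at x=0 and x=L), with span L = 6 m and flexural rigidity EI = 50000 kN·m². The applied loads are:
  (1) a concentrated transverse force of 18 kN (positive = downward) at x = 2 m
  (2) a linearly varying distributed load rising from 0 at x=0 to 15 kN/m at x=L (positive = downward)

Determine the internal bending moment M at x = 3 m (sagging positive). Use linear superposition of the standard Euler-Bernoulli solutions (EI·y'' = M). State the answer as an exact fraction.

M(3) = 69/4 kN·m

Load 1 — point force P=18 kN at a=2 m (b=L-a=4):
  M_1 = Pa²(a+3b)(L-x)/L³ - Pa²b/L²  [x>a] = 18·2²·(2+3·4)·(6-3)/6³ - 18·2²·4/6² = 6 kN·m
Load 2 — triangular load w₀=15 kN/m (0→w₀ over full span):
  M_2 = 3w₀Lx/20 - w₀L²/30 - w₀x³/(6L) = 3·15·6·3/20 - 15·6²/30 - 15·3³/(6·6) = 45/4 kN·m
Superposition: M = Σ M_i = 69/4 kN·m ≈ 17.250000 kN·m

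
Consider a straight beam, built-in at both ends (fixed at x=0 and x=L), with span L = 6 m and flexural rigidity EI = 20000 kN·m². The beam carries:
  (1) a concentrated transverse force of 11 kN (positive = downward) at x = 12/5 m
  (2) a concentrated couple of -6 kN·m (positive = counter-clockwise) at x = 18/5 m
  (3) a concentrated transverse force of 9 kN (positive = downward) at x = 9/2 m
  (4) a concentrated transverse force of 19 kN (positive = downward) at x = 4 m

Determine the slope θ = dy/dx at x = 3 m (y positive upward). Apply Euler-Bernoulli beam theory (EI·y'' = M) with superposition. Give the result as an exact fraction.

θ(3) = -85639/480000000 rad

Load 1 — point force P=11 kN at a=12/5 m (b=L-a=18/5):
  θ_1 = Pa²(L-x)(2bL-(3b+a)(L-x))/(2L³EI)  [x>a] = 11·(12/5)²·(6-3)·(2·(18/5)·6-(3·(18/5)+(12/5))·(6-3))/(2·6³·20000) = 99/1250000 rad
Load 2 — applied couple M₀=-6 kN·m at a=18/5 m (b=L-a=12/5):
  θ_2 = (R_Ax²/2 - M_Ax)/EI  [x≤a] with R_A=-36/25, M_A=-48/25 = ((-36/25)·3²/2 - (-48/25)·3)/20000 = -9/250000 rad
Load 3 — point force P=9 kN at a=9/2 m (b=L-a=3/2):
  θ_3 = -Pb²x(2aL-(3a+b)x)/(2L³EI)  [x≤a] = -9·(3/2)²·3·(2·(9/2)·6-(3·(9/2)+(3/2))·3)/(2·6³·20000) = -81/1280000 rad
Load 4 — point force P=19 kN at a=4 m (b=L-a=2):
  θ_4 = -Pb²x(2aL-(3a+b)x)/(2L³EI)  [x≤a] = -19·2²·3·(2·4·6-(3·4+2)·3)/(2·6³·20000) = -19/120000 rad
Superposition: θ = Σ θ_i = -85639/480000000 rad ≈ -0.000178 rad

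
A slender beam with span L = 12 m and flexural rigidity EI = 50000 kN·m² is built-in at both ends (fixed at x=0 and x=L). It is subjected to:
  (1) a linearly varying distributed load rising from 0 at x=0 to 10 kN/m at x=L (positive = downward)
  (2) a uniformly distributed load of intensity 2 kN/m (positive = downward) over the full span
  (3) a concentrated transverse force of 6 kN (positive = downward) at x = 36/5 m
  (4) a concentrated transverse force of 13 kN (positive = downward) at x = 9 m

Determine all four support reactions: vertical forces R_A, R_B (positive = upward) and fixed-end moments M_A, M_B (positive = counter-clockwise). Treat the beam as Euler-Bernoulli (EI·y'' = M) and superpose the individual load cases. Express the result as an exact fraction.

Load 1 — triangular load w₀=10 kN/m (0→w₀ over full span):
  R_A = 3w₀L/20 = 3·10·12/20 = 18 kN
  M_A = w₀L²/30 = 10·12²/30 = 48 kN·m
  R_B = 7w₀L/20 = 7·10·12/20 = 42 kN
  M_B = -w₀L²/20 = -10·12²/20 = -72 kN·m
Load 2 — uniform load w=2 kN/m over full span:
  R_A = wL/2 = 2·12/2 = 12 kN
  M_A = wL²/12 = 2·12²/12 = 24 kN·m
  R_B = wL/2 = 2·12/2 = 12 kN
  M_B = -wL²/12 = -2·12²/12 = -24 kN·m
Load 3 — point force P=6 kN at a=36/5 m (b=L-a=24/5):
  R_A = Pb²(3a+b)/L³ = 6·(24/5)²·(3·(36/5)+(24/5))/12³ = 264/125 kN
  M_A = Pab²/L² = 6·(36/5)·(24/5)²/12² = 864/125 kN·m
  R_B = Pa²(a+3b)/L³ = 6·(36/5)²·((36/5)+3·(24/5))/12³ = 486/125 kN
  M_B = -Pa²b/L² = -6·(36/5)²·(24/5)/12² = -1296/125 kN·m
Load 4 — point force P=13 kN at a=9 m (b=L-a=3):
  R_A = Pb²(3a+b)/L³ = 13·3²·(3·9+3)/12³ = 65/32 kN
  M_A = Pab²/L² = 13·9·3²/12² = 117/16 kN·m
  R_B = Pa²(a+3b)/L³ = 13·9²·(9+3·3)/12³ = 351/32 kN
  M_B = -Pa²b/L² = -13·9²·3/12² = -351/16 kN·m
Superposition: R_A = 136573/4000 kN, M_A = 172449/2000 kN·m, R_B = 275427/4000 kN, M_B = -256611/2000 kN·m

R_A = 136573/4000 kN, M_A = 172449/2000 kN·m, R_B = 275427/4000 kN, M_B = -256611/2000 kN·m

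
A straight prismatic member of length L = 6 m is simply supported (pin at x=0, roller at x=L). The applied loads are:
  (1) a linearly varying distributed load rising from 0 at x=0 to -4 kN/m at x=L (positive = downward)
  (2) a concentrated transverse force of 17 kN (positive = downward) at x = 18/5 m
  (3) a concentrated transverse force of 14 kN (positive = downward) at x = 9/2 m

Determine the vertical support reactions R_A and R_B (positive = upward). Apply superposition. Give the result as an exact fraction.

Load 1 — triangular load w₀=-4 kN/m (0→w₀ over full span):
  R_A = w₀L/6 = (-4)·6/6 = -4 kN
  R_B = w₀L/3 = (-4)·6/3 = -8 kN
Load 2 — point force P=17 kN at a=18/5 m (b=L-a=12/5):
  R_A = Pb/L = 17·(12/5)/6 = 34/5 kN
  R_B = Pa/L = 17·(18/5)/6 = 51/5 kN
Load 3 — point force P=14 kN at a=9/2 m (b=L-a=3/2):
  R_A = Pb/L = 14·(3/2)/6 = 7/2 kN
  R_B = Pa/L = 14·(9/2)/6 = 21/2 kN
Superposition: R_A = 63/10 kN, R_B = 127/10 kN

R_A = 63/10 kN, R_B = 127/10 kN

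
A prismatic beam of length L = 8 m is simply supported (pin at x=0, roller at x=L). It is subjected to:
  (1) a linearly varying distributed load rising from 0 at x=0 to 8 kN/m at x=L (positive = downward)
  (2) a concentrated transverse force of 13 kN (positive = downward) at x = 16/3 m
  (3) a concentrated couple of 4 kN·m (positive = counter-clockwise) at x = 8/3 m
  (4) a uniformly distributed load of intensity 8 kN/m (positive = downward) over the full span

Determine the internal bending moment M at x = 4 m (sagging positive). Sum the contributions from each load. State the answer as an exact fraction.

Load 1 — triangular load w₀=8 kN/m (0→w₀ over full span):
  M_1 = w₀Lx/6 - w₀x³/(6L) = 8·8·4/6 - 8·4³/(6·8) = 32 kN·m
Load 2 — point force P=13 kN at a=16/3 m (b=L-a=8/3):
  M_2 = Pbx/L  [x≤a] = 13·(8/3)·4/8 = 52/3 kN·m
Load 3 — applied couple M₀=4 kN·m at a=8/3 m (b=L-a=16/3):
  M_3 = M₀x/L - M₀  [x>a] = 4·4/8 - 4 = -2 kN·m
Load 4 — uniform load w=8 kN/m over full span:
  M_4 = wx(L-x)/2 = 8·4·(8-4)/2 = 64 kN·m
Superposition: M = Σ M_i = 334/3 kN·m ≈ 111.333333 kN·m

M(4) = 334/3 kN·m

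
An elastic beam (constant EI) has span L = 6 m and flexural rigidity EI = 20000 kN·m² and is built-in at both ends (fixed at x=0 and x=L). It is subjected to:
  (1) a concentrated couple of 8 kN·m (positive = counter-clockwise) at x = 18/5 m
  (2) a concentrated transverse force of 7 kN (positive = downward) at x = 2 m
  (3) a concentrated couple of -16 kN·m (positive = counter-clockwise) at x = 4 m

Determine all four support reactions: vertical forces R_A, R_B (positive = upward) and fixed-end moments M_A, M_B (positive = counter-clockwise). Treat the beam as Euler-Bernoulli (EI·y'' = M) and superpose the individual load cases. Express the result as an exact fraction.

Load 1 — applied couple M₀=8 kN·m at a=18/5 m (b=L-a=12/5):
  R_A = 6M₀ab/L³ = 6·8·(18/5)·(12/5)/6³ = 48/25 kN
  M_A = M₀b(2a-b)/L² = 8·(12/5)·(2·(18/5)-(12/5))/6² = 64/25 kN·m
  R_B = -6M₀ab/L³ = -6·8·(18/5)·(12/5)/6³ = -48/25 kN
  M_B = M₀a(2b-a)/L² = 8·(18/5)·(2·(12/5)-(18/5))/6² = 24/25 kN·m
Load 2 — point force P=7 kN at a=2 m (b=L-a=4):
  R_A = Pb²(3a+b)/L³ = 7·4²·(3·2+4)/6³ = 140/27 kN
  M_A = Pab²/L² = 7·2·4²/6² = 56/9 kN·m
  R_B = Pa²(a+3b)/L³ = 7·2²·(2+3·4)/6³ = 49/27 kN
  M_B = -Pa²b/L² = -7·2²·4/6² = -28/9 kN·m
Load 3 — applied couple M₀=-16 kN·m at a=4 m (b=L-a=2):
  R_A = 6M₀ab/L³ = 6·(-16)·4·2/6³ = -32/9 kN
  M_A = M₀b(2a-b)/L² = (-16)·2·(2·4-2)/6² = -16/3 kN·m
  R_B = -6M₀ab/L³ = -6·(-16)·4·2/6³ = 32/9 kN
  M_B = M₀a(2b-a)/L² = (-16)·4·(2·2-4)/6² = 0 kN·m
Superposition: R_A = 2396/675 kN, M_A = 776/225 kN·m, R_B = 2329/675 kN, M_B = -484/225 kN·m

R_A = 2396/675 kN, M_A = 776/225 kN·m, R_B = 2329/675 kN, M_B = -484/225 kN·m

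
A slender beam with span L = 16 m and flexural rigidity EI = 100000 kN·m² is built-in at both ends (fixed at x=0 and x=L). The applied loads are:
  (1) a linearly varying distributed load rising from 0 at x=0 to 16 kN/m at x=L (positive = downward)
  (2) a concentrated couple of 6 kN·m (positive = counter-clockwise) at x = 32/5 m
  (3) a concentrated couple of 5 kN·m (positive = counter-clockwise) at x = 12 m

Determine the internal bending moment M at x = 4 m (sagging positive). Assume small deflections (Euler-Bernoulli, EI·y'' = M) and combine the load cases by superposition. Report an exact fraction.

M(4) = 6147/800 kN·m

Load 1 — triangular load w₀=16 kN/m (0→w₀ over full span):
  M_1 = 3w₀Lx/20 - w₀L²/30 - w₀x³/(6L) = 3·16·16·4/20 - 16·16²/30 - 16·4³/(6·16) = 32/5 kN·m
Load 2 — applied couple M₀=6 kN·m at a=32/5 m (b=L-a=48/5):
  M_2 = R_Ax - M_A  [x≤a] with R_A=27/50, M_A=18/25 = (27/50)·4 - (18/25) = 36/25 kN·m
Load 3 — applied couple M₀=5 kN·m at a=12 m (b=L-a=4):
  M_3 = R_Ax - M_A  [x≤a] with R_A=45/128, M_A=25/16 = (45/128)·4 - (25/16) = -5/32 kN·m
Superposition: M = Σ M_i = 6147/800 kN·m ≈ 7.683750 kN·m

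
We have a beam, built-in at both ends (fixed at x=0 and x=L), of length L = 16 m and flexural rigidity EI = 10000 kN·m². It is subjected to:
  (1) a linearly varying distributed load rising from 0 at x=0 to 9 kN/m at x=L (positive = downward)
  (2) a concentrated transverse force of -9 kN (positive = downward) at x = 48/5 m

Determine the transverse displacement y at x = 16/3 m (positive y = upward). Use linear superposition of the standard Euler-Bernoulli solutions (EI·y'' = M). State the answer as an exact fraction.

Load 1 — triangular load w₀=9 kN/m (0→w₀ over full span):
  y_1 = -w₀x²(L-x)²(x+2L)/(120LEI) = -9·(16/3)²·(16-(16/3))²·((16/3)+2·16)/(120·16·10000) = -14336/253125 m
Load 2 — point force P=-9 kN at a=48/5 m (b=L-a=32/5):
  y_2 = -Pb²x²(3aL-(3a+b)x)/(6L³EI)  [x≤a] = -(-9)·(32/5)²·(16/3)²·(3·(48/5)·16-(3·(48/5)+(32/5))·(16/3))/(6·16³·10000) = 8192/703125 m
Superposition: y = Σ y_i = -284672/6328125 m ≈ -0.044985 m

y(16/3) = -284672/6328125 m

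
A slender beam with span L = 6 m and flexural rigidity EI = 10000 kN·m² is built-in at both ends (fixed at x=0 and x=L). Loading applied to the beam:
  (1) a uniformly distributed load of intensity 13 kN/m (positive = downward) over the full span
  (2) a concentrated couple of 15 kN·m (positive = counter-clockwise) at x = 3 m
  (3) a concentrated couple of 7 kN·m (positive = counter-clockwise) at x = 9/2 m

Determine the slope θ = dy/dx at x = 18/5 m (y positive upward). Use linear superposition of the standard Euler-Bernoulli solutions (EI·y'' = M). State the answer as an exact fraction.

Load 1 — uniform load w=13 kN/m over full span:
  θ_1 = -wx(L-x)(L-2x)/(12EI) = -13·(18/5)·(6-(18/5))·(6-2·(18/5))/(12·10000) = 351/312500 rad
Load 2 — applied couple M₀=15 kN·m at a=3 m (b=L-a=3):
  θ_2 = (R_Ax²/2 - M_Ax - M₀(x-a))/EI  [x>a] with R_A=15/4, M_A=15/4 = ((15/4)·(18/5)²/2 - (15/4)·(18/5) - 15·((18/5)-3))/10000 = 9/50000 rad
Load 3 — applied couple M₀=7 kN·m at a=9/2 m (b=L-a=3/2):
  θ_3 = (R_Ax²/2 - M_Ax)/EI  [x≤a] with R_A=21/16, M_A=35/16 = ((21/16)·(18/5)²/2 - (35/16)·(18/5))/10000 = 63/1000000 rad
Superposition: θ = Σ θ_i = 6831/5000000 rad ≈ 0.001366 rad

θ(18/5) = 6831/5000000 rad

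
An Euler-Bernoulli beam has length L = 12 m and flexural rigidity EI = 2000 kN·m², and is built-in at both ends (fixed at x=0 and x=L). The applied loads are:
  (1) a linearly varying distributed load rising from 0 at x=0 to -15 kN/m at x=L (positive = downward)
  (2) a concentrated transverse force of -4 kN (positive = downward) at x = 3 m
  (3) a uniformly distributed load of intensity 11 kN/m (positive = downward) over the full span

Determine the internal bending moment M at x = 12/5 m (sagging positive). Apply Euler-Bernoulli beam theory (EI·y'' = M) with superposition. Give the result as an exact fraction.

Load 1 — triangular load w₀=-15 kN/m (0→w₀ over full span):
  M_1 = 3w₀Lx/20 - w₀L²/30 - w₀x³/(6L) = 3·(-15)·12·(12/5)/20 - (-15)·12²/30 - (-15)·(12/5)³/(6·12) = 252/25 kN·m
Load 2 — point force P=-4 kN at a=3 m (b=L-a=9):
  M_2 = Pb²(3a+b)x/L³ - Pab²/L²  [x≤a] = (-4)·9²·(3·3+9)·(12/5)/12³ - (-4)·3·9²/12² = -27/20 kN·m
Load 3 — uniform load w=11 kN/m over full span:
  M_3 = wLx/2 - wL²/12 - wx²/2 = 11·12·(12/5)/2 - 11·12²/12 - 11·(12/5)²/2 = -132/25 kN·m
Superposition: M = Σ M_i = 69/20 kN·m ≈ 3.450000 kN·m

M(12/5) = 69/20 kN·m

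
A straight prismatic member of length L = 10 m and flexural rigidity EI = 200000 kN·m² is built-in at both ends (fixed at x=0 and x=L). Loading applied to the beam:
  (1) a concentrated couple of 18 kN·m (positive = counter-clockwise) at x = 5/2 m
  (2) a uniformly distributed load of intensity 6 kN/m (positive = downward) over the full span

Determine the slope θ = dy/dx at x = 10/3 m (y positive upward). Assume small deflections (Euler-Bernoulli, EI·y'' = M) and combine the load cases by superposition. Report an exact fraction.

θ(10/3) = -319/2160000 rad

Load 1 — applied couple M₀=18 kN·m at a=5/2 m (b=L-a=15/2):
  θ_1 = (R_Ax²/2 - M_Ax - M₀(x-a))/EI  [x>a] with R_A=81/40, M_A=-27/8 = ((81/40)·(10/3)²/2 - (-27/8)·(10/3) - 18·((10/3)-(5/2)))/200000 = 3/80000 rad
Load 2 — uniform load w=6 kN/m over full span:
  θ_2 = -wx(L-x)(L-2x)/(12EI) = -6·(10/3)·(10-(10/3))·(10-2·(10/3))/(12·200000) = -1/5400 rad
Superposition: θ = Σ θ_i = -319/2160000 rad ≈ -0.000148 rad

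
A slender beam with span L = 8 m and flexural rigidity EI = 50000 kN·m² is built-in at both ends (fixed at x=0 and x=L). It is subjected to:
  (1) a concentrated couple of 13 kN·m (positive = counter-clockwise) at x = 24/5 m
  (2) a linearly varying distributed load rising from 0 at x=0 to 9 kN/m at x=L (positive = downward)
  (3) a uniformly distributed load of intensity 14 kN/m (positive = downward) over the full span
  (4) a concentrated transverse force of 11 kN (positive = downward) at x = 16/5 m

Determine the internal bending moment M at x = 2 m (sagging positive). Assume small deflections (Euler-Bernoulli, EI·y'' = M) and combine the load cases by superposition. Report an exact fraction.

M(2) = 9253/750 kN·m

Load 1 — applied couple M₀=13 kN·m at a=24/5 m (b=L-a=16/5):
  M_1 = R_Ax - M_A  [x≤a] with R_A=117/50, M_A=104/25 = (117/50)·2 - (104/25) = 13/25 kN·m
Load 2 — triangular load w₀=9 kN/m (0→w₀ over full span):
  M_2 = 3w₀Lx/20 - w₀L²/30 - w₀x³/(6L) = 3·9·8·2/20 - 9·8²/30 - 9·2³/(6·8) = 9/10 kN·m
Load 3 — uniform load w=14 kN/m over full span:
  M_3 = wLx/2 - wL²/12 - wx²/2 = 14·8·2/2 - 14·8²/12 - 14·2²/2 = 28/3 kN·m
Load 4 — point force P=11 kN at a=16/5 m (b=L-a=24/5):
  M_4 = Pb²(3a+b)x/L³ - Pab²/L²  [x≤a] = 11·(24/5)²·(3·(16/5)+(24/5))·2/8³ - 11·(16/5)·(24/5)²/8² = 198/125 kN·m
Superposition: M = Σ M_i = 9253/750 kN·m ≈ 12.337333 kN·m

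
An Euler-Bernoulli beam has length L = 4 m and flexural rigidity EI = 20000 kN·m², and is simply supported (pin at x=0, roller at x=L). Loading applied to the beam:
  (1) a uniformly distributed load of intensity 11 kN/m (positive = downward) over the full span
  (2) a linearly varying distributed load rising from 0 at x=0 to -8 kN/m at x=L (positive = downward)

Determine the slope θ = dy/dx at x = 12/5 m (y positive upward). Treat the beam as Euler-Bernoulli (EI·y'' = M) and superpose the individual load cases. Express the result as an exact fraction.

Load 1 — uniform load w=11 kN/m over full span:
  θ_1 = -w(L³-6Lx²+4x³)/(24EI) = -11·(4³-6·4·(12/5)²+4·(12/5)³)/(24·20000) = 407/937500 rad
Load 2 — triangular load w₀=-8 kN/m (0→w₀ over full span):
  θ_2 = -w₀(7L⁴-30L²x²+15x⁴)/(360LEI) = -(-8)·(7·4⁴-30·4²·(12/5)²+15·(12/5)⁴)/(360·4·20000) = -464/3515625 rad
Superposition: θ = Σ θ_i = 4249/14062500 rad ≈ 0.000302 rad

θ(12/5) = 4249/14062500 rad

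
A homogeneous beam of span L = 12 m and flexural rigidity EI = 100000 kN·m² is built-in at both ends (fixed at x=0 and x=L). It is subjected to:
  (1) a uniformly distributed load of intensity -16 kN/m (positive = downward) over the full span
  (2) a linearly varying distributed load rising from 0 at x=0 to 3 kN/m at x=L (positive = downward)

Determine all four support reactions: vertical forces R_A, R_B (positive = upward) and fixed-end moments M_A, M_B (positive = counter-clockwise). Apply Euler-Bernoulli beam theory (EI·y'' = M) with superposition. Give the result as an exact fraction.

R_A = -453/5 kN, M_A = -888/5 kN·m, R_B = -417/5 kN, M_B = 852/5 kN·m

Load 1 — uniform load w=-16 kN/m over full span:
  R_A = wL/2 = (-16)·12/2 = -96 kN
  M_A = wL²/12 = (-16)·12²/12 = -192 kN·m
  R_B = wL/2 = (-16)·12/2 = -96 kN
  M_B = -wL²/12 = -(-16)·12²/12 = 192 kN·m
Load 2 — triangular load w₀=3 kN/m (0→w₀ over full span):
  R_A = 3w₀L/20 = 3·3·12/20 = 27/5 kN
  M_A = w₀L²/30 = 3·12²/30 = 72/5 kN·m
  R_B = 7w₀L/20 = 7·3·12/20 = 63/5 kN
  M_B = -w₀L²/20 = -3·12²/20 = -108/5 kN·m
Superposition: R_A = -453/5 kN, M_A = -888/5 kN·m, R_B = -417/5 kN, M_B = 852/5 kN·m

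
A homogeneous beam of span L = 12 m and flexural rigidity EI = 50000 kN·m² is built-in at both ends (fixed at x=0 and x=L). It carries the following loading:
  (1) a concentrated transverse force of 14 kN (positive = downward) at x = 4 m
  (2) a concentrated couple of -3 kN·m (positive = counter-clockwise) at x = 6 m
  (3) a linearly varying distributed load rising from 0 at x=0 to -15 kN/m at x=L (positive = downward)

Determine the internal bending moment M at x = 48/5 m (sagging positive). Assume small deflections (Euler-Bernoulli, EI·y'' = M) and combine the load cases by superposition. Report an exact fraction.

Load 1 — point force P=14 kN at a=4 m (b=L-a=8):
  M_1 = Pa²(a+3b)(L-x)/L³ - Pa²b/L²  [x>a] = 14·4²·(4+3·8)·(12-(48/5))/12³ - 14·4²·8/12² = -56/15 kN·m
Load 2 — applied couple M₀=-3 kN·m at a=6 m (b=L-a=6):
  M_2 = R_Ax - M_A - M₀  [x>a] with R_A=-3/8, M_A=-3/4 = (-3/8)·(48/5) - (-3/4) - (-3) = 3/20 kN·m
Load 3 — triangular load w₀=-15 kN/m (0→w₀ over full span):
  M_3 = 3w₀Lx/20 - w₀L²/30 - w₀x³/(6L) = 3·(-15)·12·(48/5)/20 - (-15)·12²/30 - (-15)·(48/5)³/(6·12) = -72/25 kN·m
Superposition: M = Σ M_i = -1939/300 kN·m ≈ -6.463333 kN·m

M(48/5) = -1939/300 kN·m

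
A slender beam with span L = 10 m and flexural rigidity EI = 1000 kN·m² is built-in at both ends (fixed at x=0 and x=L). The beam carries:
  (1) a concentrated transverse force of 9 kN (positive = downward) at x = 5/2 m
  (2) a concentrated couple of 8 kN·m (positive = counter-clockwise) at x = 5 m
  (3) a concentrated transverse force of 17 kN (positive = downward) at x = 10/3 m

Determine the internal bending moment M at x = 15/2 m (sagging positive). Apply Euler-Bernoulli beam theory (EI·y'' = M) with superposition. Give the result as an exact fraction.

Load 1 — point force P=9 kN at a=5/2 m (b=L-a=15/2):
  M_1 = Pa²(a+3b)(L-x)/L³ - Pa²b/L²  [x>a] = 9·(5/2)²·((5/2)+3·(15/2))·(10-(15/2))/10³ - 9·(5/2)²·(15/2)/10² = -45/64 kN·m
Load 2 — applied couple M₀=8 kN·m at a=5 m (b=L-a=5):
  M_2 = R_Ax - M_A - M₀  [x>a] with R_A=6/5, M_A=2 = (6/5)·(15/2) - 2 - 8 = -1 kN·m
Load 3 — point force P=17 kN at a=10/3 m (b=L-a=20/3):
  M_3 = Pa²(a+3b)(L-x)/L³ - Pa²b/L²  [x>a] = 17·(10/3)²·((10/3)+3·(20/3))·(10-(15/2))/10³ - 17·(10/3)²·(20/3)/10² = -85/54 kN·m
Superposition: M = Σ M_i = -5663/1728 kN·m ≈ -3.277199 kN·m

M(15/2) = -5663/1728 kN·m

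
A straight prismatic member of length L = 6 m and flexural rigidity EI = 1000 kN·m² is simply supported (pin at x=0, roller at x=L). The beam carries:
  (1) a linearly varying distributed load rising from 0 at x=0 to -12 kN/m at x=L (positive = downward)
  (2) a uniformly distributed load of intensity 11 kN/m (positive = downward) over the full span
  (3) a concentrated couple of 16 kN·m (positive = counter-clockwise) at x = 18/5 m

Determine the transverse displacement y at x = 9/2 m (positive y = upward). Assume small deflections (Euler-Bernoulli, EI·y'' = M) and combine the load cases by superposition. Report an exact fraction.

Load 1 — triangular load w₀=-12 kN/m (0→w₀ over full span):
  y_1 = -w₀x(7L⁴-10L²x²+3x⁴)/(360LEI) = -(-12)·(9/2)·(7·6⁴-10·6²·(9/2)²+3·(9/2)⁴)/(360·6·1000) = 9639/128000 m
Load 2 — uniform load w=11 kN/m over full span:
  y_2 = -wx(L³-2Lx²+x³)/(24EI) = -11·(9/2)·(6³-2·6·(9/2)²+(9/2)³)/(24·1000) = -16929/128000 m
Load 3 — applied couple M₀=16 kN·m at a=18/5 m (b=L-a=12/5):
  y_3 = (M₀x³/(6L)-M₀(x-a)²/2+C₁x)/EI  [x>a] with C₁=M₀(3b²-L²)/(6L)=-208/25 = (16·(9/2)³/(6·6)-16·((9/2)-(18/5))²/2+(-208/25)·(9/2))/1000 = -171/50000 m
Superposition: y = Σ y_i = -96597/1600000 m ≈ -0.060373 m

y(9/2) = -96597/1600000 m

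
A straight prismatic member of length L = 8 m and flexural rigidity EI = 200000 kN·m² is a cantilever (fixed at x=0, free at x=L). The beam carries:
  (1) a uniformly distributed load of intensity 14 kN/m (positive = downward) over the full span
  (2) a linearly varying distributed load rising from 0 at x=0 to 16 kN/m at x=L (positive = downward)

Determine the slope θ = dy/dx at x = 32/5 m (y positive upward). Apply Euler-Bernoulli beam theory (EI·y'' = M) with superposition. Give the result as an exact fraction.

Load 1 — uniform load w=14 kN/m over full span:
  θ_1 = -wx(x²-3Lx+3L²)/(6EI) = -14·(32/5)·((32/5)²-3·8·(32/5)+3·8²)/(6·200000) = -6944/1171875 rad
Load 2 — triangular load w₀=16 kN/m (0→w₀ over full span):
  θ_2 = (w₀Lx²/4-w₀L²x/3-w₀x⁴/(24L))/EI = (16·8·(32/5)²/4-16·8²·(32/5)/3-16·(32/5)⁴/(24·8))/200000 = -29696/5859375 rad
Superposition: θ = Σ θ_i = -21472/1953125 rad ≈ -0.010994 rad

θ(32/5) = -21472/1953125 rad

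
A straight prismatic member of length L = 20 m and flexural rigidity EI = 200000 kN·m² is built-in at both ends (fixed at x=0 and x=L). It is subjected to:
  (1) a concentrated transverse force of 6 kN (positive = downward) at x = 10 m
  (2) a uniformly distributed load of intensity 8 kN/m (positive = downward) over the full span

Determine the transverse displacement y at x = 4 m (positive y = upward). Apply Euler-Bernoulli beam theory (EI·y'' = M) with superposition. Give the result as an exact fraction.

Load 1 — point force P=6 kN at a=10 m (b=L-a=10):
  y_1 = -Pb²x²(3aL-(3a+b)x)/(6L³EI)  [x≤a] = -6·10²·4²·(3·10·20-(3·10+10)·4)/(6·20³·200000) = -11/25000 m
Load 2 — uniform load w=8 kN/m over full span:
  y_2 = -wx²(L-x)²/(24EI) = -8·4²·(20-4)²/(24·200000) = -64/9375 m
Superposition: y = Σ y_i = -109/15000 m ≈ -0.007267 m

y(4) = -109/15000 m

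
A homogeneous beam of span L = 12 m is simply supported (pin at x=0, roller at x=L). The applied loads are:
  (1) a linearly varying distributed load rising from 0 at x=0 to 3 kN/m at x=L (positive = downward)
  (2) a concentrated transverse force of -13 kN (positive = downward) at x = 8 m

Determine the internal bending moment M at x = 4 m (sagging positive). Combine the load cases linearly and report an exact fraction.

M(4) = 4 kN·m

Load 1 — triangular load w₀=3 kN/m (0→w₀ over full span):
  M_1 = w₀Lx/6 - w₀x³/(6L) = 3·12·4/6 - 3·4³/(6·12) = 64/3 kN·m
Load 2 — point force P=-13 kN at a=8 m (b=L-a=4):
  M_2 = Pbx/L  [x≤a] = (-13)·4·4/12 = -52/3 kN·m
Superposition: M = Σ M_i = 4 kN·m ≈ 4.000000 kN·m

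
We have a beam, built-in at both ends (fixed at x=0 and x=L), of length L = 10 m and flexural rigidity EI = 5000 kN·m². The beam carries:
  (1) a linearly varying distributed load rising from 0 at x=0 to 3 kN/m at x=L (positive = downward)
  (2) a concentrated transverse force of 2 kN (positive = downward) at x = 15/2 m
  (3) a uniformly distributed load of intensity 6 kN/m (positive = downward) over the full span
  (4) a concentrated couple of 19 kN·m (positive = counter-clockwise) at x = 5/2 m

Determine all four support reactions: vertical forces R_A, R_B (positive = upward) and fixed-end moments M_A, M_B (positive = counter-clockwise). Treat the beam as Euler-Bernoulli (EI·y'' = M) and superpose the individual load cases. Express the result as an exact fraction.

Load 1 — triangular load w₀=3 kN/m (0→w₀ over full span):
  R_A = 3w₀L/20 = 3·3·10/20 = 9/2 kN
  M_A = w₀L²/30 = 3·10²/30 = 10 kN·m
  R_B = 7w₀L/20 = 7·3·10/20 = 21/2 kN
  M_B = -w₀L²/20 = -3·10²/20 = -15 kN·m
Load 2 — point force P=2 kN at a=15/2 m (b=L-a=5/2):
  R_A = Pb²(3a+b)/L³ = 2·(5/2)²·(3·(15/2)+(5/2))/10³ = 5/16 kN
  M_A = Pab²/L² = 2·(15/2)·(5/2)²/10² = 15/16 kN·m
  R_B = Pa²(a+3b)/L³ = 2·(15/2)²·((15/2)+3·(5/2))/10³ = 27/16 kN
  M_B = -Pa²b/L² = -2·(15/2)²·(5/2)/10² = -45/16 kN·m
Load 3 — uniform load w=6 kN/m over full span:
  R_A = wL/2 = 6·10/2 = 30 kN
  M_A = wL²/12 = 6·10²/12 = 50 kN·m
  R_B = wL/2 = 6·10/2 = 30 kN
  M_B = -wL²/12 = -6·10²/12 = -50 kN·m
Load 4 — applied couple M₀=19 kN·m at a=5/2 m (b=L-a=15/2):
  R_A = 6M₀ab/L³ = 6·19·(5/2)·(15/2)/10³ = 171/80 kN
  M_A = M₀b(2a-b)/L² = 19·(15/2)·(2·(5/2)-(15/2))/10² = -57/16 kN·m
  R_B = -6M₀ab/L³ = -6·19·(5/2)·(15/2)/10³ = -171/80 kN
  M_B = M₀a(2b-a)/L² = 19·(5/2)·(2·(15/2)-(5/2))/10² = 95/16 kN·m
Superposition: R_A = 739/20 kN, M_A = 459/8 kN·m, R_B = 801/20 kN, M_B = -495/8 kN·m

R_A = 739/20 kN, M_A = 459/8 kN·m, R_B = 801/20 kN, M_B = -495/8 kN·m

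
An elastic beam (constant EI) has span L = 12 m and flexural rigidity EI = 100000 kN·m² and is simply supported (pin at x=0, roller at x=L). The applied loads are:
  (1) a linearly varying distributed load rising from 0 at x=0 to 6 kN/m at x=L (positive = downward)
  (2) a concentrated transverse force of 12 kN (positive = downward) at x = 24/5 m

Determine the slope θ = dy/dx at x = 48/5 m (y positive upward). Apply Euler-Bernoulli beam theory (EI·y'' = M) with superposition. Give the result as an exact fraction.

Load 1 — triangular load w₀=6 kN/m (0→w₀ over full span):
  θ_1 = -w₀(7L⁴-30L²x²+15x⁴)/(360LEI) = -6·(7·12⁴-30·12²·(48/5)²+15·(48/5)⁴)/(360·12·100000) = 6813/3906250 rad
Load 2 — point force P=12 kN at a=24/5 m (b=L-a=36/5):
  θ_2 = -Pa(2L²-6Lx+3x²+a²)/(6LEI)  [x>a] = -12·(24/5)·(2·12²-6·12·(48/5)+3·(48/5)²+(24/5)²)/(6·12·100000) = 324/390625 rad
Superposition: θ = Σ θ_i = 10053/3906250 rad ≈ 0.002574 rad

θ(48/5) = 10053/3906250 rad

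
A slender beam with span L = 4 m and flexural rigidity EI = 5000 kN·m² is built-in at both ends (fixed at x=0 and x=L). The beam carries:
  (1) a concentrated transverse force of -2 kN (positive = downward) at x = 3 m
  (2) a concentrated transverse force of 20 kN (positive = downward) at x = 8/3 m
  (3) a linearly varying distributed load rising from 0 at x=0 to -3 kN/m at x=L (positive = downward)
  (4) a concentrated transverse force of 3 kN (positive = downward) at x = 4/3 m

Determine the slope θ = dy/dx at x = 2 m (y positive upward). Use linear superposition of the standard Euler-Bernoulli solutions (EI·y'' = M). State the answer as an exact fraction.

Load 1 — point force P=-2 kN at a=3 m (b=L-a=1):
  θ_1 = -Pb²x(2aL-(3a+b)x)/(2L³EI)  [x≤a] = -(-2)·1²·2·(2·3·4-(3·3+1)·2)/(2·4³·5000) = 1/40000 rad
Load 2 — point force P=20 kN at a=8/3 m (b=L-a=4/3):
  θ_2 = -Pb²x(2aL-(3a+b)x)/(2L³EI)  [x≤a] = -20·(4/3)²·2·(2·(8/3)·4-(3·(8/3)+(4/3))·2)/(2·4³·5000) = -1/3375 rad
Load 3 — triangular load w₀=-3 kN/m (0→w₀ over full span):
  θ_3 = -w₀(2x(L-x)(L-2x)(x+2L)+x²(L-x)²)/(120LEI) = -(-3)·(2·2·(4-2)·(4-2·2)·(2+2·4)+2²·(4-2)²)/(120·4·5000) = 1/50000 rad
Load 4 — point force P=3 kN at a=4/3 m (b=L-a=8/3):
  θ_4 = Pa²(L-x)(2bL-(3b+a)(L-x))/(2L³EI)  [x>a] = 3·(4/3)²·(4-2)·(2·(8/3)·4-(3·(8/3)+(4/3))·(4-2))/(2·4³·5000) = 1/22500 rad
Superposition: θ = Σ θ_i = -1117/5400000 rad ≈ -0.000207 rad

θ(2) = -1117/5400000 rad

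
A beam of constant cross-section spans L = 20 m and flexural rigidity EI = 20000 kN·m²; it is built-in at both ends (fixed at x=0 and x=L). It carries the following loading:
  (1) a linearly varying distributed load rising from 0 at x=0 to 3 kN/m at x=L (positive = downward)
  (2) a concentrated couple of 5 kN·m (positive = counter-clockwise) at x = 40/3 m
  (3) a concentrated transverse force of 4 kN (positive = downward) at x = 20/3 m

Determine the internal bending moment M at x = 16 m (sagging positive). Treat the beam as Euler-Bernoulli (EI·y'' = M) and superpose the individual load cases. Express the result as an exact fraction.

Load 1 — triangular load w₀=3 kN/m (0→w₀ over full span):
  M_1 = 3w₀Lx/20 - w₀L²/30 - w₀x³/(6L) = 3·3·20·16/20 - 3·20²/30 - 3·16³/(6·20) = 8/5 kN·m
Load 2 — applied couple M₀=5 kN·m at a=40/3 m (b=L-a=20/3):
  M_2 = R_Ax - M_A - M₀  [x>a] with R_A=1/3, M_A=5/3 = (1/3)·16 - (5/3) - 5 = -4/3 kN·m
Load 3 — point force P=4 kN at a=20/3 m (b=L-a=40/3):
  M_3 = Pa²(a+3b)(L-x)/L³ - Pa²b/L²  [x>a] = 4·(20/3)²·((20/3)+3·(40/3))·(20-16)/20³ - 4·(20/3)²·(40/3)/20² = -16/9 kN·m
Superposition: M = Σ M_i = -68/45 kN·m ≈ -1.511111 kN·m

M(16) = -68/45 kN·m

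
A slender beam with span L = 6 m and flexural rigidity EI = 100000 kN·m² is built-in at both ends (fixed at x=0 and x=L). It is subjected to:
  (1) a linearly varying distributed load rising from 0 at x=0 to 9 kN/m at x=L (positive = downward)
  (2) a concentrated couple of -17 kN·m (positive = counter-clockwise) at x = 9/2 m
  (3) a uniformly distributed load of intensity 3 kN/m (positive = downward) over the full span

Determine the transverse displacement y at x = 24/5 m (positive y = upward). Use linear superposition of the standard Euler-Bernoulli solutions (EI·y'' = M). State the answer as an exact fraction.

y(24/5) = -987687/12500000000 m

Load 1 — triangular load w₀=9 kN/m (0→w₀ over full span):
  y_1 = -w₀x²(L-x)²(x+2L)/(120LEI) = -9·(24/5)²·(6-(24/5))²·((24/5)+2·6)/(120·6·100000) = -3402/48828125 m
Load 2 — applied couple M₀=-17 kN·m at a=9/2 m (b=L-a=3/2):
  y_2 = (R_Ax³/6 - M_Ax²/2 - M₀(x-a)²/2)/EI  [x>a] with R_A=-51/16, M_A=-85/16 = ((-51/16)·(24/5)³/6 - (-85/16)·(24/5)²/2 - (-17)·((24/5)-(9/2))²/2)/100000 = 3213/100000000 m
Load 3 — uniform load w=3 kN/m over full span:
  y_3 = -wx²(L-x)²/(24EI) = -3·(24/5)²·(6-(24/5))²/(24·100000) = -81/1953125 m
Superposition: y = Σ y_i = -987687/12500000000 m ≈ -0.000079 m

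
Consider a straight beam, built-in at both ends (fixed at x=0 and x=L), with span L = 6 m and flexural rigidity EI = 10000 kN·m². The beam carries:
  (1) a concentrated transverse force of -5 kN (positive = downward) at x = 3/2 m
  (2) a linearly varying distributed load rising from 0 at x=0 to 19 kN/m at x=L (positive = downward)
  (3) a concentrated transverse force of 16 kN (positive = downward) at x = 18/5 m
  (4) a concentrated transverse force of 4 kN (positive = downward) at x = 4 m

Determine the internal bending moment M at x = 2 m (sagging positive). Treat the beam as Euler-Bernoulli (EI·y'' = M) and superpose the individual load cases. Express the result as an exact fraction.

Load 1 — point force P=-5 kN at a=3/2 m (b=L-a=9/2):
  M_1 = Pa²(a+3b)(L-x)/L³ - Pa²b/L²  [x>a] = (-5)·(3/2)²·((3/2)+3·(9/2))·(6-2)/6³ - (-5)·(3/2)²·(9/2)/6² = -55/32 kN·m
Load 2 — triangular load w₀=19 kN/m (0→w₀ over full span):
  M_2 = 3w₀Lx/20 - w₀L²/30 - w₀x³/(6L) = 3·19·6·2/20 - 19·6²/30 - 19·2³/(6·6) = 323/45 kN·m
Load 3 — point force P=16 kN at a=18/5 m (b=L-a=12/5):
  M_3 = Pb²(3a+b)x/L³ - Pab²/L²  [x≤a] = 16·(12/5)²·(3·(18/5)+(12/5))·2/6³ - 16·(18/5)·(12/5)²/6² = 256/125 kN·m
Load 4 — point force P=4 kN at a=4 m (b=L-a=2):
  M_4 = Pb²(3a+b)x/L³ - Pab²/L²  [x≤a] = 4·2²·(3·4+2)·2/6³ - 4·4·2²/6² = 8/27 kN·m
Superposition: M = Σ M_i = 842759/108000 kN·m ≈ 7.803324 kN·m

M(2) = 842759/108000 kN·m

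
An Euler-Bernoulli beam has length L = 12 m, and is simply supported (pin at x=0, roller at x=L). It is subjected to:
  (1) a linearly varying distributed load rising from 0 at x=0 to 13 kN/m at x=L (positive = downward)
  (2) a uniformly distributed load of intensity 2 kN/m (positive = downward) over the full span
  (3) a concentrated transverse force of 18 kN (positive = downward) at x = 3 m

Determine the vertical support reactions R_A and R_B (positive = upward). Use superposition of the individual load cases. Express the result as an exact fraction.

R_A = 103/2 kN, R_B = 137/2 kN

Load 1 — triangular load w₀=13 kN/m (0→w₀ over full span):
  R_A = w₀L/6 = 13·12/6 = 26 kN
  R_B = w₀L/3 = 13·12/3 = 52 kN
Load 2 — uniform load w=2 kN/m over full span:
  R_A = wL/2 = 2·12/2 = 12 kN
  R_B = wL/2 = 2·12/2 = 12 kN
Load 3 — point force P=18 kN at a=3 m (b=L-a=9):
  R_A = Pb/L = 18·9/12 = 27/2 kN
  R_B = Pa/L = 18·3/12 = 9/2 kN
Superposition: R_A = 103/2 kN, R_B = 137/2 kN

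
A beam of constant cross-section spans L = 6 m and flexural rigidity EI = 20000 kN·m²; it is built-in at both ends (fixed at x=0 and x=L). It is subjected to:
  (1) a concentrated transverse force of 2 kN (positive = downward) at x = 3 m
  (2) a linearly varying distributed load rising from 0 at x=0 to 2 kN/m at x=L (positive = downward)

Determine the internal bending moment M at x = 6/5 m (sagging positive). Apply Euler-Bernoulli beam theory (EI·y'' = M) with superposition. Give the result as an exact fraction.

M(6/5) = -159/250 kN·m

Load 1 — point force P=2 kN at a=3 m (b=L-a=3):
  M_1 = Pb²(3a+b)x/L³ - Pab²/L²  [x≤a] = 2·3²·(3·3+3)·(6/5)/6³ - 2·3·3²/6² = -3/10 kN·m
Load 2 — triangular load w₀=2 kN/m (0→w₀ over full span):
  M_2 = 3w₀Lx/20 - w₀L²/30 - w₀x³/(6L) = 3·2·6·(6/5)/20 - 2·6²/30 - 2·(6/5)³/(6·6) = -42/125 kN·m
Superposition: M = Σ M_i = -159/250 kN·m ≈ -0.636000 kN·m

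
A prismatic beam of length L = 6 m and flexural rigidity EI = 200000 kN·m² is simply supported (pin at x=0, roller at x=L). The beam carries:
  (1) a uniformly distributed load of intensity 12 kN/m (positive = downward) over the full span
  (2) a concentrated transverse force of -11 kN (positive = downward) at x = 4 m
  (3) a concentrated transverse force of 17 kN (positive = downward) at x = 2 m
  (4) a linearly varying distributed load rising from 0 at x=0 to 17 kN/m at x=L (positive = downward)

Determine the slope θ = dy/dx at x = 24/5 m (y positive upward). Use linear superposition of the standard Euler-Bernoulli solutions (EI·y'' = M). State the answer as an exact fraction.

θ(24/5) = 867853/1125000000 rad

Load 1 — uniform load w=12 kN/m over full span:
  θ_1 = -w(L³-6Lx²+4x³)/(24EI) = -12·(6³-6·6·(24/5)²+4·(24/5)³)/(24·200000) = 2673/6250000 rad
Load 2 — point force P=-11 kN at a=4 m (b=L-a=2):
  θ_2 = -Pa(2L²-6Lx+3x²+a²)/(6LEI)  [x>a] = -(-11)·4·(2·6²-6·6·(24/5)+3·(24/5)²+4²)/(6·6·200000) = -539/5625000 rad
Load 3 — point force P=17 kN at a=2 m (b=L-a=4):
  θ_3 = -Pa(2L²-6Lx+3x²+a²)/(6LEI)  [x>a] = -17·2·(2·6²-6·6·(24/5)+3·(24/5)²+2²)/(6·6·200000) = 2941/22500000 rad
Load 4 — triangular load w₀=17 kN/m (0→w₀ over full span):
  θ_4 = -w₀(7L⁴-30L²x²+15x⁴)/(360LEI) = -17·(7·6⁴-30·6²·(24/5)²+15·(24/5)⁴)/(360·6·200000) = 38607/125000000 rad
Superposition: θ = Σ θ_i = 867853/1125000000 rad ≈ 0.000771 rad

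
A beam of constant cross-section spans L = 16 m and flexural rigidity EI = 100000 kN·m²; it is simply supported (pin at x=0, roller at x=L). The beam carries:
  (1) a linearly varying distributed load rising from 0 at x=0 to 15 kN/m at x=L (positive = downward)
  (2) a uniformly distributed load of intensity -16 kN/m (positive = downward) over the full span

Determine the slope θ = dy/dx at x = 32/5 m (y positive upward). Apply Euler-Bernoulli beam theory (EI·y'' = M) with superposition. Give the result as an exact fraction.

θ(32/5) = 4304/1171875 rad

Load 1 — triangular load w₀=15 kN/m (0→w₀ over full span):
  θ_1 = -w₀(7L⁴-30L²x²+15x⁴)/(360LEI) = -15·(7·16⁴-30·16²·(32/5)²+15·(32/5)⁴)/(360·16·100000) = -5168/1171875 rad
Load 2 — uniform load w=-16 kN/m over full span:
  θ_2 = -w(L³-6Lx²+4x³)/(24EI) = -(-16)·(16³-6·16·(32/5)²+4·(32/5)³)/(24·100000) = 9472/1171875 rad
Superposition: θ = Σ θ_i = 4304/1171875 rad ≈ 0.003673 rad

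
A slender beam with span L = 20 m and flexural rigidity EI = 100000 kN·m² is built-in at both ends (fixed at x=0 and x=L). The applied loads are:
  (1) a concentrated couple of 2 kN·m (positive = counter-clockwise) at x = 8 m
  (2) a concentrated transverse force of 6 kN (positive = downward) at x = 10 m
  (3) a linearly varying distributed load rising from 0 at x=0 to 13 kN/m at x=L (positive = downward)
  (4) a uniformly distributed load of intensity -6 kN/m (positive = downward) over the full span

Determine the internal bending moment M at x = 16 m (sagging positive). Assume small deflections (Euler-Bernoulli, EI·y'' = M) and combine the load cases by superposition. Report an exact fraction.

Load 1 — applied couple M₀=2 kN·m at a=8 m (b=L-a=12):
  M_1 = R_Ax - M_A - M₀  [x>a] with R_A=18/125, M_A=6/25 = (18/125)·16 - (6/25) - 2 = 8/125 kN·m
Load 2 — point force P=6 kN at a=10 m (b=L-a=10):
  M_2 = Pa²(a+3b)(L-x)/L³ - Pa²b/L²  [x>a] = 6·10²·(10+3·10)·(20-16)/20³ - 6·10²·10/20² = -3 kN·m
Load 3 — triangular load w₀=13 kN/m (0→w₀ over full span):
  M_3 = 3w₀Lx/20 - w₀L²/30 - w₀x³/(6L) = 3·13·20·16/20 - 13·20²/30 - 13·16³/(6·20) = 104/15 kN·m
Load 4 — uniform load w=-6 kN/m over full span:
  M_4 = wLx/2 - wL²/12 - wx²/2 = (-6)·20·16/2 - (-6)·20²/12 - (-6)·16²/2 = 8 kN·m
Superposition: M = Σ M_i = 4499/375 kN·m ≈ 11.997333 kN·m

M(16) = 4499/375 kN·m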